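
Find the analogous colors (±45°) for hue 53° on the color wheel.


Base hue: 53°
Left analog: (53 - 45) mod 360 = 8°
Right analog: (53 + 45) mod 360 = 98°
Analogous hues = 8° and 98°


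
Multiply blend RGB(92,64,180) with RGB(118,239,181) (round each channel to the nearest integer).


Multiply: C = A×B/255, rounded to nearest integer
R: 92×118/255 = 10856/255 ≈ 42.573 → 43
G: 64×239/255 = 15296/255 ≈ 59.984 → 60
B: 180×181/255 = 32580/255 ≈ 127.765 → 128
= RGB(43, 60, 128)


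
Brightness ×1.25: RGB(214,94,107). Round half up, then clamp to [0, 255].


Multiply each channel by 1.25, round half up, clamp to [0, 255]
R: 214×1.25 = 267.5 → round → 268 → clamp → 255
G: 94×1.25 = 117.5 → round → 118
B: 107×1.25 = 133.75 → round → 134
= RGB(255, 118, 134)


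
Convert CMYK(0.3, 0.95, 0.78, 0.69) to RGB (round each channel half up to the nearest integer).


R = 255 × (1-C) × (1-K) = 255 × 0.70 × 0.31 = 55.335 → 55
G = 255 × (1-M) × (1-K) = 255 × 0.05 × 0.31 = 3.9525 → 4
B = 255 × (1-Y) × (1-K) = 255 × 0.22 × 0.31 = 17.391 → 17
= RGB(55, 4, 17)


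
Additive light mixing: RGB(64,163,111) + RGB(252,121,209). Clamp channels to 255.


Additive: each channel = min(255, C₁+C₂)
R: 64+252 = 316 → 255
G: 163+121 = 284 → 255
B: 111+209 = 320 → 255
= RGB(255, 255, 255)


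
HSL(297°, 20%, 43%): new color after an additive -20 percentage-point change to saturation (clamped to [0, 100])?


Original S = 20%
Adjustment = -20 percentage points
New S = 20 + (-20) = 0
Clamp to [0, 100] → 0
= HSL(297°, 0%, 43%)


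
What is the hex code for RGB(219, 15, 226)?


R = 219 → DB (hex)
G = 15 → 0F (hex)
B = 226 → E2 (hex)
Hex = #DB0FE2


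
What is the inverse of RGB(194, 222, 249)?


Invert: (255-R, 255-G, 255-B)
R: 255-194 = 61
G: 255-222 = 33
B: 255-249 = 6
= RGB(61, 33, 6)


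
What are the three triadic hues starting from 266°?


Triadic: equally spaced at 120° intervals
H1 = 266°
H2 = (266 + 120) mod 360 = 26°
H3 = (266 + 240) mod 360 = 146°
Triadic = 266°, 26°, 146°


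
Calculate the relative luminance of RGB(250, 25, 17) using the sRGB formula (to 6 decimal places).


Linearize each channel (sRGB transfer function): c = v/255; c_lin = c/12.92 if c ≤ 0.04045, else ((c+0.055)/1.055)^2.4
  R: 250/255 ≈ 0.980392 > 0.04045 → ((0.980392+0.055)/1.055)^2.4 ≈ 0.955973
  G: 25/255 ≈ 0.098039 > 0.04045 → ((0.098039+0.055)/1.055)^2.4 ≈ 0.009721
  B: 17/255 ≈ 0.066667 > 0.04045 → ((0.066667+0.055)/1.055)^2.4 ≈ 0.005605
R_lin = 0.955973, G_lin = 0.009721, B_lin = 0.005605
L = 0.2126×R + 0.7152×G + 0.0722×B
L = 0.2126×0.955973 + 0.7152×0.009721 + 0.0722×0.005605
L ≈ 0.210597


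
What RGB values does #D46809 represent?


D4 → 212 (R)
68 → 104 (G)
09 → 9 (B)
= RGB(212, 104, 9)


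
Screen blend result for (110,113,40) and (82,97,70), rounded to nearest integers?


Screen: C = 255 - (255-A)×(255-B)/255, rounded to nearest integer
R: 255 - (255-110)×(255-82)/255 = 255 - 25085/255 ≈ 255 - 98.373 = 156.627 → 157
G: 255 - (255-113)×(255-97)/255 = 255 - 22436/255 ≈ 255 - 87.984 = 167.016 → 167
B: 255 - (255-40)×(255-70)/255 = 255 - 39775/255 ≈ 255 - 155.980 = 99.020 → 99
= RGB(157, 167, 99)


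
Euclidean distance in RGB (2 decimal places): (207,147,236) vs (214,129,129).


d = √[(R₁-R₂)² + (G₁-G₂)² + (B₁-B₂)²]
d = √[(207-214)² + (147-129)² + (236-129)²]
d = √[49 + 324 + 11449]
d = √11822
d ≈ 108.73


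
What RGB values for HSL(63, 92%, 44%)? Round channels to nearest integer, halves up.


H=63°, S=0.92, L=0.44
C = (1-|2L-1|)×S = (1-|-0.12|)×0.92 = 0.8096
H' = H/60 = 63/60 ≈ 1.0500; X = C×(1-|H' mod 2 - 1|) = 0.76912
m = L - C/2 = 0.44 - 0.4048 = 0.0352
Sector ⌊H'⌋ = 1 → (R',G',B') = (0.76912, 0.8096, 0.0)
RGB = ((R'+m)×255, (G'+m)×255, (B'+m)×255) = (205.1016, 215.424, 8.976)
Round half up → RGB(205, 215, 9)


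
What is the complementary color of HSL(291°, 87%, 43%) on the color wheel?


Complement = opposite side of color wheel = hue + 180°
H' = (291 + 180) mod 360 = 111°
S and L unchanged.
= HSL(111°, 87%, 43%)


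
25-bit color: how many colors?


Colors = 2^bits = 2^25
= 33,554,432 colors


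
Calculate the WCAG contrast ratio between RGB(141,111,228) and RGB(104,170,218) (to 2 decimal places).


Linearize each sRGB channel c=v/255: c/12.92 if c ≤ 0.04045 else ((c+0.055)/1.055)^2.4
L = 0.2126×R_lin + 0.7152×G_lin + 0.0722×B_lin
Color 1 (141,111,228):
  R=141: 141/255≈0.5529 > 0.04045 → ((0.5529+0.055)/1.055)^2.4 ≈ 0.26636
  G=111: 111/255≈0.4353 > 0.04045 → ((0.4353+0.055)/1.055)^2.4 ≈ 0.15896
  B=228: 228/255≈0.8941 > 0.04045 → ((0.8941+0.055)/1.055)^2.4 ≈ 0.77582
  L1 = 0.2126×0.26636 + 0.7152×0.15896 + 0.0722×0.77582 ≈ 0.22633
Color 2 (104,170,218):
  R=104: 104/255≈0.4078 > 0.04045 → ((0.4078+0.055)/1.055)^2.4 ≈ 0.13843
  G=170: 170/255≈0.6667 > 0.04045 → ((0.6667+0.055)/1.055)^2.4 ≈ 0.40198
  B=218: 218/255≈0.8549 > 0.04045 → ((0.8549+0.055)/1.055)^2.4 ≈ 0.70110
  L2 = 0.2126×0.13843 + 0.7152×0.40198 + 0.0722×0.70110 ≈ 0.36754
Lighter = 0.36754, Darker = 0.22633
Ratio = (L_lighter + 0.05) / (L_darker + 0.05)
Ratio = (0.36754 + 0.05) / (0.22633 + 0.05) = 0.41754 / 0.27633 ≈ 1.5110
Ratio ≈ 1.51:1


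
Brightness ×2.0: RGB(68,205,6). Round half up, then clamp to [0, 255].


Multiply each channel by 2.0, round half up, clamp to [0, 255]
R: 68×2.0 = 136
G: 205×2.0 = 410 → clamp → 255
B: 6×2.0 = 12
= RGB(136, 255, 12)


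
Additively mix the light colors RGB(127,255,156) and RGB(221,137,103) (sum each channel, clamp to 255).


Additive: each channel = min(255, C₁+C₂)
R: 127+221 = 348 → 255
G: 255+137 = 392 → 255
B: 156+103 = 259 → 255
= RGB(255, 255, 255)


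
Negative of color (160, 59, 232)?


Invert: (255-R, 255-G, 255-B)
R: 255-160 = 95
G: 255-59 = 196
B: 255-232 = 23
= RGB(95, 196, 23)


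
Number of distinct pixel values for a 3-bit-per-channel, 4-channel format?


Total bits = 3 bits/channel × 4 channels = 12 bits
Distinct pixel values = 2^12
= 4,096 pixel values


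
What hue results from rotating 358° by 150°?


New hue = (H + rotation) mod 360
New hue = (358 + 150) mod 360
= 508 mod 360
= 148°


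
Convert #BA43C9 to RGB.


BA → 186 (R)
43 → 67 (G)
C9 → 201 (B)
= RGB(186, 67, 201)


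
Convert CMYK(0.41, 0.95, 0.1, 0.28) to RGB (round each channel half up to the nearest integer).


R = 255 × (1-C) × (1-K) = 255 × 0.59 × 0.72 = 108.324 → 108
G = 255 × (1-M) × (1-K) = 255 × 0.05 × 0.72 = 9.18 → 9
B = 255 × (1-Y) × (1-K) = 255 × 0.90 × 0.72 = 165.24 → 165
= RGB(108, 9, 165)


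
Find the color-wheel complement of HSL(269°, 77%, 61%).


Complement = opposite side of color wheel = hue + 180°
H' = (269 + 180) mod 360 = 89°
S and L unchanged.
= HSL(89°, 77%, 61%)


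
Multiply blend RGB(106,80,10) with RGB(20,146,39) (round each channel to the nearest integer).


Multiply: C = A×B/255, rounded to nearest integer
R: 106×20/255 = 2120/255 ≈ 8.314 → 8
G: 80×146/255 = 11680/255 ≈ 45.804 → 46
B: 10×39/255 = 390/255 ≈ 1.529 → 2
= RGB(8, 46, 2)


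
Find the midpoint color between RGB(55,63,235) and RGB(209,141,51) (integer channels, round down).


Midpoint: each channel = ⌊(C₁+C₂)/2⌋
R: ⌊(55+209)/2⌋ = 132
G: ⌊(63+141)/2⌋ = 102
B: ⌊(235+51)/2⌋ = 143
= RGB(132, 102, 143)


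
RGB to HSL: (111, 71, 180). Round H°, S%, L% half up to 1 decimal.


Normalize: R'=111/255≈0.4353, G'=71/255≈0.2784, B'=180/255≈0.7059
Max=180/255, Min=71/255, Δ=Max-Min=109/255
L = (Max+Min)/2 = (180+71)/510 = 251/510 = 0.49215… → L = 49.2%
L ≤ 0.5 → S = Δ/(Max+Min) = 109/(180+71) = 109/251 = 0.43426… → S = 43.4%
(the 1/255 factors cancel in S and H, so raw channel differences can be used)
Max is B' → H = 60 × ((R-G)/Δ + 4) = 60 × ((111-71)/109 + 4)
  40/109 + 4 = 0.3669… + 4 = 4.3669…
  H = 60 × 4.3669… = 262.018…° → H = 262.0°
= HSL(262.0°, 43.4%, 49.2%)


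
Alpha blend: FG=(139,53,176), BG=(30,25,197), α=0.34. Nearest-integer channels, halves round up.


C = α×F + (1-α)×B, with 1-α = 0.66
R: 0.34×139 + 0.66×30 = 47.26 + 19.80 = 67.06 → 67
G: 0.34×53 + 0.66×25 = 18.02 + 16.50 = 34.52 → 35
B: 0.34×176 + 0.66×197 = 59.84 + 130.02 = 189.86 → 190
= RGB(67, 35, 190)


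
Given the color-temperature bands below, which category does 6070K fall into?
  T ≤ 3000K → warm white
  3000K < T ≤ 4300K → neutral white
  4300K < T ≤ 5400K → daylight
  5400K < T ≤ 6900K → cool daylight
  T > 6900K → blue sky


Temperature: 6070K
5400K < 6070K ≤ 6900K → cool daylight
Classification: cool daylight


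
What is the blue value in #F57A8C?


Color: #F57A8C
R = F5 = 245
G = 7A = 122
B = 8C = 140
Blue = 140


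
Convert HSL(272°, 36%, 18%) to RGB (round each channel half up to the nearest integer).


H=272°, S=0.36, L=0.18
C = (1-|2L-1|)×S = (1-|-0.64|)×0.36 = 0.1296
H' = H/60 = 272/60 ≈ 4.5333; X = C×(1-|H' mod 2 - 1|) = 0.06912
m = L - C/2 = 0.18 - 0.0648 = 0.1152
Sector ⌊H'⌋ = 4 → (R',G',B') = (0.06912, 0.0, 0.1296)
RGB = ((R'+m)×255, (G'+m)×255, (B'+m)×255) = (47.0016, 29.376, 62.424)
Round half up → RGB(47, 29, 62)


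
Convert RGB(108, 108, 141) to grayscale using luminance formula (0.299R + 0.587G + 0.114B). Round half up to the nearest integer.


Gray = 0.299×R + 0.587×G + 0.114×B
Gray = 0.299×108 + 0.587×108 + 0.114×141
Gray = 32.292 + 63.396 + 16.074
Gray = 111.762 → round half up → 112
Gray = 112


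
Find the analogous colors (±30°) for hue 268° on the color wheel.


Base hue: 268°
Left analog: (268 - 30) mod 360 = 238°
Right analog: (268 + 30) mod 360 = 298°
Analogous hues = 238° and 298°


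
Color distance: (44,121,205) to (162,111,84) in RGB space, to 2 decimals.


d = √[(R₁-R₂)² + (G₁-G₂)² + (B₁-B₂)²]
d = √[(44-162)² + (121-111)² + (205-84)²]
d = √[13924 + 100 + 14641]
d = √28665
d ≈ 169.31


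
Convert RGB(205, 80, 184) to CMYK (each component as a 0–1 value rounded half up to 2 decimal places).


R'=205/255≈0.8039, G'=80/255≈0.3137, B'=184/255≈0.7216
K = 1 - max(R',G',B') = 1 - 205/255 = 50/255 = 0.19607… → 0.20
(1-R'-K)/(1-K) simplifies to (max-R)/max with max = 205:
C = (205-205)/205 = 0/205 = 0 → 0.00
M = (205-80)/205 = 125/205 = 0.60975… → 0.61
Y = (205-184)/205 = 21/205 = 0.10243… → 0.10
= CMYK(0.00, 0.61, 0.10, 0.20)


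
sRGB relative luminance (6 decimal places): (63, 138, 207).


Linearize each channel (sRGB transfer function): c = v/255; c_lin = c/12.92 if c ≤ 0.04045, else ((c+0.055)/1.055)^2.4
  R: 63/255 ≈ 0.247059 > 0.04045 → ((0.247059+0.055)/1.055)^2.4 ≈ 0.049707
  G: 138/255 ≈ 0.541176 > 0.04045 → ((0.541176+0.055)/1.055)^2.4 ≈ 0.254152
  B: 207/255 ≈ 0.811765 > 0.04045 → ((0.811765+0.055)/1.055)^2.4 ≈ 0.623960
R_lin = 0.049707, G_lin = 0.254152, B_lin = 0.623960
L = 0.2126×R + 0.7152×G + 0.0722×B
L = 0.2126×0.049707 + 0.7152×0.254152 + 0.0722×0.623960
L ≈ 0.237387


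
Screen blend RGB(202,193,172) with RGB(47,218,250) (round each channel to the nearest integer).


Screen: C = 255 - (255-A)×(255-B)/255, rounded to nearest integer
R: 255 - (255-202)×(255-47)/255 = 255 - 11024/255 ≈ 255 - 43.231 = 211.769 → 212
G: 255 - (255-193)×(255-218)/255 = 255 - 2294/255 ≈ 255 - 8.996 = 246.004 → 246
B: 255 - (255-172)×(255-250)/255 = 255 - 415/255 ≈ 255 - 1.627 = 253.373 → 253
= RGB(212, 246, 253)


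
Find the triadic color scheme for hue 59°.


Triadic: equally spaced at 120° intervals
H1 = 59°
H2 = (59 + 120) mod 360 = 179°
H3 = (59 + 240) mod 360 = 299°
Triadic = 59°, 179°, 299°


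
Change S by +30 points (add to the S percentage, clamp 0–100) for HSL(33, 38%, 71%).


Original S = 38%
Adjustment = +30 percentage points
New S = 38 + (30) = 68
Clamp to [0, 100] → 68
= HSL(33°, 68%, 71%)


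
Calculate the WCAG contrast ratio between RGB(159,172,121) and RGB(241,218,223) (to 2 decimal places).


Linearize each sRGB channel c=v/255: c/12.92 if c ≤ 0.04045 else ((c+0.055)/1.055)^2.4
L = 0.2126×R_lin + 0.7152×G_lin + 0.0722×B_lin
Color 1 (159,172,121):
  R=159: 159/255≈0.6235 > 0.04045 → ((0.6235+0.055)/1.055)^2.4 ≈ 0.34670
  G=172: 172/255≈0.6745 > 0.04045 → ((0.6745+0.055)/1.055)^2.4 ≈ 0.41254
  B=121: 121/255≈0.4745 > 0.04045 → ((0.4745+0.055)/1.055)^2.4 ≈ 0.19120
  L1 = 0.2126×0.34670 + 0.7152×0.41254 + 0.0722×0.19120 ≈ 0.38256
Color 2 (241,218,223):
  R=241: 241/255≈0.9451 > 0.04045 → ((0.9451+0.055)/1.055)^2.4 ≈ 0.87962
  G=218: 218/255≈0.8549 > 0.04045 → ((0.8549+0.055)/1.055)^2.4 ≈ 0.70110
  B=223: 223/255≈0.8745 > 0.04045 → ((0.8745+0.055)/1.055)^2.4 ≈ 0.73791
  L2 = 0.2126×0.87962 + 0.7152×0.70110 + 0.0722×0.73791 ≈ 0.74171
Lighter = 0.74171, Darker = 0.38256
Ratio = (L_lighter + 0.05) / (L_darker + 0.05)
Ratio = (0.74171 + 0.05) / (0.38256 + 0.05) = 0.79171 / 0.43256 ≈ 1.8303
Ratio ≈ 1.83:1


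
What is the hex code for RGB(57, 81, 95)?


R = 57 → 39 (hex)
G = 81 → 51 (hex)
B = 95 → 5F (hex)
Hex = #39515F


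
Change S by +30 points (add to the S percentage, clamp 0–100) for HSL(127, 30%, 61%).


Original S = 30%
Adjustment = +30 percentage points
New S = 30 + (30) = 60
Clamp to [0, 100] → 60
= HSL(127°, 60%, 61%)


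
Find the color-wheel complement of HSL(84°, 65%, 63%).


Complement = opposite side of color wheel = hue + 180°
H' = (84 + 180) mod 360 = 264°
S and L unchanged.
= HSL(264°, 65%, 63%)


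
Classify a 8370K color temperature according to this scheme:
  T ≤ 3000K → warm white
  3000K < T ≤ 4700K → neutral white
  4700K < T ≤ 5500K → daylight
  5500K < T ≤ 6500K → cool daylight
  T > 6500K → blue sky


Temperature: 8370K
8370K > 6500K → blue sky
Classification: blue sky


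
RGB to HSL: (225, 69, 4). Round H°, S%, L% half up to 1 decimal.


Normalize: R'=225/255≈0.8824, G'=69/255≈0.2706, B'=4/255≈0.0157
Max=225/255, Min=4/255, Δ=Max-Min=221/255
L = (Max+Min)/2 = (225+4)/510 = 229/510 = 0.44901… → L = 44.9%
L ≤ 0.5 → S = Δ/(Max+Min) = 221/(225+4) = 221/229 = 0.96506… → S = 96.5%
(the 1/255 factors cancel in S and H, so raw channel differences can be used)
Max is R' → H = 60 × (((G-B)/Δ) mod 6) = 60 × (((69-4)/221) mod 6)
  65/221 = 0.2941…
  H = 60 × 0.2941… = 17.647…° → H = 17.6°
= HSL(17.6°, 96.5%, 44.9%)


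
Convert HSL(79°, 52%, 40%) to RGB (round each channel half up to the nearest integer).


H=79°, S=0.52, L=0.40
C = (1-|2L-1|)×S = (1-|-0.20|)×0.52 = 0.416
H' = H/60 = 79/60 ≈ 1.3167; X = C×(1-|H' mod 2 - 1|) ≈ 0.2843
m = L - C/2 = 0.40 - 0.208 = 0.192
Sector ⌊H'⌋ = 1 → (R',G',B') = (≈0.2843, 0.416, 0.0)
RGB = ((R'+m)×255, (G'+m)×255, (B'+m)×255) = (121.448, 155.04, 48.96)
Round half up → RGB(121, 155, 49)


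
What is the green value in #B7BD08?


Color: #B7BD08
R = B7 = 183
G = BD = 189
B = 08 = 8
Green = 189


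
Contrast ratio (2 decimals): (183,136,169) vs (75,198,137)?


Linearize each sRGB channel c=v/255: c/12.92 if c ≤ 0.04045 else ((c+0.055)/1.055)^2.4
L = 0.2126×R_lin + 0.7152×G_lin + 0.0722×B_lin
Color 1 (183,136,169):
  R=183: 183/255≈0.7176 > 0.04045 → ((0.7176+0.055)/1.055)^2.4 ≈ 0.47353
  G=136: 136/255≈0.5333 > 0.04045 → ((0.5333+0.055)/1.055)^2.4 ≈ 0.24620
  B=169: 169/255≈0.6627 > 0.04045 → ((0.6627+0.055)/1.055)^2.4 ≈ 0.39676
  L1 = 0.2126×0.47353 + 0.7152×0.24620 + 0.0722×0.39676 ≈ 0.30540
Color 2 (75,198,137):
  R=75: 75/255≈0.2941 > 0.04045 → ((0.2941+0.055)/1.055)^2.4 ≈ 0.07036
  G=198: 198/255≈0.7765 > 0.04045 → ((0.7765+0.055)/1.055)^2.4 ≈ 0.56471
  B=137: 137/255≈0.5373 > 0.04045 → ((0.5373+0.055)/1.055)^2.4 ≈ 0.25016
  L2 = 0.2126×0.07036 + 0.7152×0.56471 + 0.0722×0.25016 ≈ 0.43690
Lighter = 0.43690, Darker = 0.30540
Ratio = (L_lighter + 0.05) / (L_darker + 0.05)
Ratio = (0.43690 + 0.05) / (0.30540 + 0.05) = 0.48690 / 0.35540 ≈ 1.3700
Ratio ≈ 1.37:1


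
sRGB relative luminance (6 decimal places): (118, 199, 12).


Linearize each channel (sRGB transfer function): c = v/255; c_lin = c/12.92 if c ≤ 0.04045, else ((c+0.055)/1.055)^2.4
  R: 118/255 ≈ 0.462745 > 0.04045 → ((0.462745+0.055)/1.055)^2.4 ≈ 0.181164
  G: 199/255 ≈ 0.780392 > 0.04045 → ((0.780392+0.055)/1.055)^2.4 ≈ 0.571125
  B: 12/255 ≈ 0.047059 > 0.04045 → ((0.047059+0.055)/1.055)^2.4 ≈ 0.003677
R_lin = 0.181164, G_lin = 0.571125, B_lin = 0.003677
L = 0.2126×R + 0.7152×G + 0.0722×B
L = 0.2126×0.181164 + 0.7152×0.571125 + 0.0722×0.003677
L ≈ 0.447249


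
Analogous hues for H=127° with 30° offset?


Base hue: 127°
Left analog: (127 - 30) mod 360 = 97°
Right analog: (127 + 30) mod 360 = 157°
Analogous hues = 97° and 157°


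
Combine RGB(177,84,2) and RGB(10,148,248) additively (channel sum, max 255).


Additive: each channel = min(255, C₁+C₂)
R: 177+10 = 187 → 187
G: 84+148 = 232 → 232
B: 2+248 = 250 → 250
= RGB(187, 232, 250)


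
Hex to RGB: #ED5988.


ED → 237 (R)
59 → 89 (G)
88 → 136 (B)
= RGB(237, 89, 136)


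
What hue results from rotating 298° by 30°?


New hue = (H + rotation) mod 360
New hue = (298 + 30) mod 360
= 328 mod 360
= 328°


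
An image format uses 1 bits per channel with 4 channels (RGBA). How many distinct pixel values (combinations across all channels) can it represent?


Total bits = 1 bits/channel × 4 channels = 4 bits
Distinct pixel values = 2^4
= 16 pixel values


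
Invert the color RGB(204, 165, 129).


Invert: (255-R, 255-G, 255-B)
R: 255-204 = 51
G: 255-165 = 90
B: 255-129 = 126
= RGB(51, 90, 126)


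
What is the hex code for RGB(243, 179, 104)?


R = 243 → F3 (hex)
G = 179 → B3 (hex)
B = 104 → 68 (hex)
Hex = #F3B368


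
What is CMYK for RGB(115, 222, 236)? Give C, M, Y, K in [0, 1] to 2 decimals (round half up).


R'=115/255≈0.4510, G'=222/255≈0.8706, B'=236/255≈0.9255
K = 1 - max(R',G',B') = 1 - 236/255 = 19/255 = 0.07450… → 0.07
(1-R'-K)/(1-K) simplifies to (max-R)/max with max = 236:
C = (236-115)/236 = 121/236 = 0.51271… → 0.51
M = (236-222)/236 = 14/236 = 0.05932… → 0.06
Y = (236-236)/236 = 0/236 = 0 → 0.00
= CMYK(0.51, 0.06, 0.00, 0.07)


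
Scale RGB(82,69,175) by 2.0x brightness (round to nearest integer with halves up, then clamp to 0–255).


Multiply each channel by 2.0, round half up, clamp to [0, 255]
R: 82×2.0 = 164
G: 69×2.0 = 138
B: 175×2.0 = 350 → clamp → 255
= RGB(164, 138, 255)


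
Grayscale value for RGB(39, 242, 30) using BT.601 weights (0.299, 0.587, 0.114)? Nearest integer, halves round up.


Gray = 0.299×R + 0.587×G + 0.114×B
Gray = 0.299×39 + 0.587×242 + 0.114×30
Gray = 11.661 + 142.054 + 3.420
Gray = 157.135 → round half up → 157
Gray = 157


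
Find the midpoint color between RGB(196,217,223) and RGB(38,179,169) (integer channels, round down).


Midpoint: each channel = ⌊(C₁+C₂)/2⌋
R: ⌊(196+38)/2⌋ = 117
G: ⌊(217+179)/2⌋ = 198
B: ⌊(223+169)/2⌋ = 196
= RGB(117, 198, 196)


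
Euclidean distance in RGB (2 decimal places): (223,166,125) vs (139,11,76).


d = √[(R₁-R₂)² + (G₁-G₂)² + (B₁-B₂)²]
d = √[(223-139)² + (166-11)² + (125-76)²]
d = √[7056 + 24025 + 2401]
d = √33482
d ≈ 182.98


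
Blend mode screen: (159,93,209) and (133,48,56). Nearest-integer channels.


Screen: C = 255 - (255-A)×(255-B)/255, rounded to nearest integer
R: 255 - (255-159)×(255-133)/255 = 255 - 11712/255 ≈ 255 - 45.929 = 209.071 → 209
G: 255 - (255-93)×(255-48)/255 = 255 - 33534/255 ≈ 255 - 131.506 = 123.494 → 123
B: 255 - (255-209)×(255-56)/255 = 255 - 9154/255 ≈ 255 - 35.898 = 219.102 → 219
= RGB(209, 123, 219)


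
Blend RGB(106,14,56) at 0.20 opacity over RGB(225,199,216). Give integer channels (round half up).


C = α×F + (1-α)×B, with 1-α = 0.80
R: 0.20×106 + 0.80×225 = 21.20 + 180.00 = 201.20 → 201
G: 0.20×14 + 0.80×199 = 2.80 + 159.20 = 162.00 → 162
B: 0.20×56 + 0.80×216 = 11.20 + 172.80 = 184.00 → 184
= RGB(201, 162, 184)


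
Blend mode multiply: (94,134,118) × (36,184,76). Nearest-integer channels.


Multiply: C = A×B/255, rounded to nearest integer
R: 94×36/255 = 3384/255 ≈ 13.271 → 13
G: 134×184/255 = 24656/255 ≈ 96.690 → 97
B: 118×76/255 = 8968/255 ≈ 35.169 → 35
= RGB(13, 97, 35)


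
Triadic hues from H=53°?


Triadic: equally spaced at 120° intervals
H1 = 53°
H2 = (53 + 120) mod 360 = 173°
H3 = (53 + 240) mod 360 = 293°
Triadic = 53°, 173°, 293°


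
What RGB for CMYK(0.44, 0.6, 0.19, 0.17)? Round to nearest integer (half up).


R = 255 × (1-C) × (1-K) = 255 × 0.56 × 0.83 = 118.524 → 119
G = 255 × (1-M) × (1-K) = 255 × 0.40 × 0.83 = 84.66 → 85
B = 255 × (1-Y) × (1-K) = 255 × 0.81 × 0.83 = 171.4365 → 171
= RGB(119, 85, 171)


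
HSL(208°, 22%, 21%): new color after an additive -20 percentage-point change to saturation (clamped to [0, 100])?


Original S = 22%
Adjustment = -20 percentage points
New S = 22 + (-20) = 2
Clamp to [0, 100] → 2
= HSL(208°, 2%, 21%)


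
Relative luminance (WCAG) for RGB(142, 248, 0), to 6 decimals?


Linearize each channel (sRGB transfer function): c = v/255; c_lin = c/12.92 if c ≤ 0.04045, else ((c+0.055)/1.055)^2.4
  R: 142/255 ≈ 0.556863 > 0.04045 → ((0.556863+0.055)/1.055)^2.4 ≈ 0.270498
  G: 248/255 ≈ 0.972549 > 0.04045 → ((0.972549+0.055)/1.055)^2.4 ≈ 0.938686
  B: 0/255 ≈ 0.000000 ≤ 0.04045 → 0.000000/12.92 ≈ 0.000000
R_lin = 0.270498, G_lin = 0.938686, B_lin = 0.000000
L = 0.2126×R + 0.7152×G + 0.0722×B
L = 0.2126×0.270498 + 0.7152×0.938686 + 0.0722×0.000000
L ≈ 0.728856


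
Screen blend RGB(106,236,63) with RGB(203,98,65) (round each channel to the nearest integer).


Screen: C = 255 - (255-A)×(255-B)/255, rounded to nearest integer
R: 255 - (255-106)×(255-203)/255 = 255 - 7748/255 ≈ 255 - 30.384 = 224.616 → 225
G: 255 - (255-236)×(255-98)/255 = 255 - 2983/255 ≈ 255 - 11.698 = 243.302 → 243
B: 255 - (255-63)×(255-65)/255 = 255 - 36480/255 ≈ 255 - 143.059 = 111.941 → 112
= RGB(225, 243, 112)


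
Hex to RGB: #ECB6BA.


EC → 236 (R)
B6 → 182 (G)
BA → 186 (B)
= RGB(236, 182, 186)


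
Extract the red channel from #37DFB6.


Color: #37DFB6
R = 37 = 55
G = DF = 223
B = B6 = 182
Red = 55


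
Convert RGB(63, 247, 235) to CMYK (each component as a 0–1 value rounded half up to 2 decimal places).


R'=63/255≈0.2471, G'=247/255≈0.9686, B'=235/255≈0.9216
K = 1 - max(R',G',B') = 1 - 247/255 = 8/255 = 0.03137… → 0.03
(1-R'-K)/(1-K) simplifies to (max-R)/max with max = 247:
C = (247-63)/247 = 184/247 = 0.74493… → 0.74
M = (247-247)/247 = 0/247 = 0 → 0.00
Y = (247-235)/247 = 12/247 = 0.04858… → 0.05
= CMYK(0.74, 0.00, 0.05, 0.03)


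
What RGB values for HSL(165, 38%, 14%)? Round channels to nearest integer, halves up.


H=165°, S=0.38, L=0.14
C = (1-|2L-1|)×S = (1-|-0.72|)×0.38 = 0.1064
H' = H/60 = 165/60 ≈ 2.7500; X = C×(1-|H' mod 2 - 1|) = 0.0798
m = L - C/2 = 0.14 - 0.0532 = 0.0868
Sector ⌊H'⌋ = 2 → (R',G',B') = (0.0, 0.1064, 0.0798)
RGB = ((R'+m)×255, (G'+m)×255, (B'+m)×255) = (22.134, 49.266, 42.483)
Round half up → RGB(22, 49, 42)


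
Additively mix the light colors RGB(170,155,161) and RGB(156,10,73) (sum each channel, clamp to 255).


Additive: each channel = min(255, C₁+C₂)
R: 170+156 = 326 → 255
G: 155+10 = 165 → 165
B: 161+73 = 234 → 234
= RGB(255, 165, 234)


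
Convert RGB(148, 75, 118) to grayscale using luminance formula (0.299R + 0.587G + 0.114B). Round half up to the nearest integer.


Gray = 0.299×R + 0.587×G + 0.114×B
Gray = 0.299×148 + 0.587×75 + 0.114×118
Gray = 44.252 + 44.025 + 13.452
Gray = 101.729 → round half up → 102
Gray = 102


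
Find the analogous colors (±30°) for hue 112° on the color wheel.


Base hue: 112°
Left analog: (112 - 30) mod 360 = 82°
Right analog: (112 + 30) mod 360 = 142°
Analogous hues = 82° and 142°


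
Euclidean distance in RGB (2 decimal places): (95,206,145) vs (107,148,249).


d = √[(R₁-R₂)² + (G₁-G₂)² + (B₁-B₂)²]
d = √[(95-107)² + (206-148)² + (145-249)²]
d = √[144 + 3364 + 10816]
d = √14324
d ≈ 119.68


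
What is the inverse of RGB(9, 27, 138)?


Invert: (255-R, 255-G, 255-B)
R: 255-9 = 246
G: 255-27 = 228
B: 255-138 = 117
= RGB(246, 228, 117)


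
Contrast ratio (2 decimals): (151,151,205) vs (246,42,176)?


Linearize each sRGB channel c=v/255: c/12.92 if c ≤ 0.04045 else ((c+0.055)/1.055)^2.4
L = 0.2126×R_lin + 0.7152×G_lin + 0.0722×B_lin
Color 1 (151,151,205):
  R=151: 151/255≈0.5922 > 0.04045 → ((0.5922+0.055)/1.055)^2.4 ≈ 0.30947
  G=151: 151/255≈0.5922 > 0.04045 → ((0.5922+0.055)/1.055)^2.4 ≈ 0.30947
  B=205: 205/255≈0.8039 > 0.04045 → ((0.8039+0.055)/1.055)^2.4 ≈ 0.61050
  L1 = 0.2126×0.30947 + 0.7152×0.30947 + 0.0722×0.61050 ≈ 0.33120
Color 2 (246,42,176):
  R=246: 246/255≈0.9647 > 0.04045 → ((0.9647+0.055)/1.055)^2.4 ≈ 0.92158
  G=42: 42/255≈0.1647 > 0.04045 → ((0.1647+0.055)/1.055)^2.4 ≈ 0.02315
  B=176: 176/255≈0.6902 > 0.04045 → ((0.6902+0.055)/1.055)^2.4 ≈ 0.43415
  L2 = 0.2126×0.92158 + 0.7152×0.02315 + 0.0722×0.43415 ≈ 0.24383
Lighter = 0.33120, Darker = 0.24383
Ratio = (L_lighter + 0.05) / (L_darker + 0.05)
Ratio = (0.33120 + 0.05) / (0.24383 + 0.05) = 0.38120 / 0.29383 ≈ 1.2973
Ratio ≈ 1.30:1


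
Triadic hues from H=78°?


Triadic: equally spaced at 120° intervals
H1 = 78°
H2 = (78 + 120) mod 360 = 198°
H3 = (78 + 240) mod 360 = 318°
Triadic = 78°, 198°, 318°


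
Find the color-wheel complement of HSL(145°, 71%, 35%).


Complement = opposite side of color wheel = hue + 180°
H' = (145 + 180) mod 360 = 325°
S and L unchanged.
= HSL(325°, 71%, 35%)


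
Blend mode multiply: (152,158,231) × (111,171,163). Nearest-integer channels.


Multiply: C = A×B/255, rounded to nearest integer
R: 152×111/255 = 16872/255 ≈ 66.165 → 66
G: 158×171/255 = 27018/255 ≈ 105.953 → 106
B: 231×163/255 = 37653/255 ≈ 147.659 → 148
= RGB(66, 106, 148)


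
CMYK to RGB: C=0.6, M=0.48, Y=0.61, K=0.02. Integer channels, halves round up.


R = 255 × (1-C) × (1-K) = 255 × 0.40 × 0.98 = 99.96 → 100
G = 255 × (1-M) × (1-K) = 255 × 0.52 × 0.98 = 129.948 → 130
B = 255 × (1-Y) × (1-K) = 255 × 0.39 × 0.98 = 97.461 → 97
= RGB(100, 130, 97)


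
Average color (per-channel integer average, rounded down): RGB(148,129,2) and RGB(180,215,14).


Midpoint: each channel = ⌊(C₁+C₂)/2⌋
R: ⌊(148+180)/2⌋ = 164
G: ⌊(129+215)/2⌋ = 172
B: ⌊(2+14)/2⌋ = 8
= RGB(164, 172, 8)


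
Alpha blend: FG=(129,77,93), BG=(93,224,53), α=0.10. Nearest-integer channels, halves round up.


C = α×F + (1-α)×B, with 1-α = 0.90
R: 0.10×129 + 0.90×93 = 12.90 + 83.70 = 96.60 → 97
G: 0.10×77 + 0.90×224 = 7.70 + 201.60 = 209.30 → 209
B: 0.10×93 + 0.90×53 = 9.30 + 47.70 = 57.00 → 57
= RGB(97, 209, 57)


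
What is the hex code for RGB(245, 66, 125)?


R = 245 → F5 (hex)
G = 66 → 42 (hex)
B = 125 → 7D (hex)
Hex = #F5427D


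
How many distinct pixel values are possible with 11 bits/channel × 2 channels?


Total bits = 11 bits/channel × 2 channels = 22 bits
Distinct pixel values = 2^22
= 4,194,304 pixel values


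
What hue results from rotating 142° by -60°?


New hue = (H + rotation) mod 360
New hue = (142 -60) mod 360
= 82 mod 360
= 82°


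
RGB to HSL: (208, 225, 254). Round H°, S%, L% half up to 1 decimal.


Normalize: R'=208/255≈0.8157, G'=225/255≈0.8824, B'=254/255≈0.9961
Max=254/255, Min=208/255, Δ=Max-Min=46/255
L = (Max+Min)/2 = (254+208)/510 = 462/510 = 0.90588… → L = 90.6%
L > 0.5 → S = Δ/(2-Max-Min) = 46/(510-254-208) = 46/48 = 0.95833… → S = 95.8%
(the 1/255 factors cancel in S and H, so raw channel differences can be used)
Max is B' → H = 60 × ((R-G)/Δ + 4) = 60 × ((208-225)/46 + 4)
  -17/46 + 4 = -0.3695… + 4 = 3.6304…
  H = 60 × 3.6304… = 217.826…° → H = 217.8°
= HSL(217.8°, 95.8%, 90.6%)


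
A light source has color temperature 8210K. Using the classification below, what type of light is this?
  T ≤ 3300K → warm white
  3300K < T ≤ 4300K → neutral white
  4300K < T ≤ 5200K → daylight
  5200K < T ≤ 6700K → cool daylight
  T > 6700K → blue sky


Temperature: 8210K
8210K > 6700K → blue sky
Classification: blue sky


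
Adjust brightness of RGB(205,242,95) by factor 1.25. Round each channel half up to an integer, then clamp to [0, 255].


Multiply each channel by 1.25, round half up, clamp to [0, 255]
R: 205×1.25 = 256.25 → round → 256 → clamp → 255
G: 242×1.25 = 302.5 → round → 303 → clamp → 255
B: 95×1.25 = 118.75 → round → 119
= RGB(255, 255, 119)


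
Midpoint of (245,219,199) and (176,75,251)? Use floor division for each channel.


Midpoint: each channel = ⌊(C₁+C₂)/2⌋
R: ⌊(245+176)/2⌋ = 210
G: ⌊(219+75)/2⌋ = 147
B: ⌊(199+251)/2⌋ = 225
= RGB(210, 147, 225)


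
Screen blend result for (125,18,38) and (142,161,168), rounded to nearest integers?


Screen: C = 255 - (255-A)×(255-B)/255, rounded to nearest integer
R: 255 - (255-125)×(255-142)/255 = 255 - 14690/255 ≈ 255 - 57.608 = 197.392 → 197
G: 255 - (255-18)×(255-161)/255 = 255 - 22278/255 ≈ 255 - 87.365 = 167.635 → 168
B: 255 - (255-38)×(255-168)/255 = 255 - 18879/255 ≈ 255 - 74.035 = 180.965 → 181
= RGB(197, 168, 181)


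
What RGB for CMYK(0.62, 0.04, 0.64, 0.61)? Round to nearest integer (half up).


R = 255 × (1-C) × (1-K) = 255 × 0.38 × 0.39 = 37.791 → 38
G = 255 × (1-M) × (1-K) = 255 × 0.96 × 0.39 = 95.472 → 95
B = 255 × (1-Y) × (1-K) = 255 × 0.36 × 0.39 = 35.802 → 36
= RGB(38, 95, 36)


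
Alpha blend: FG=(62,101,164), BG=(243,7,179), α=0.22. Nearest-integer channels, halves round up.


C = α×F + (1-α)×B, with 1-α = 0.78
R: 0.22×62 + 0.78×243 = 13.64 + 189.54 = 203.18 → 203
G: 0.22×101 + 0.78×7 = 22.22 + 5.46 = 27.68 → 28
B: 0.22×164 + 0.78×179 = 36.08 + 139.62 = 175.70 → 176
= RGB(203, 28, 176)


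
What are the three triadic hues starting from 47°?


Triadic: equally spaced at 120° intervals
H1 = 47°
H2 = (47 + 120) mod 360 = 167°
H3 = (47 + 240) mod 360 = 287°
Triadic = 47°, 167°, 287°


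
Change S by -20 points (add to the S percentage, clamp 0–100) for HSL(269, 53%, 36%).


Original S = 53%
Adjustment = -20 percentage points
New S = 53 + (-20) = 33
Clamp to [0, 100] → 33
= HSL(269°, 33%, 36%)


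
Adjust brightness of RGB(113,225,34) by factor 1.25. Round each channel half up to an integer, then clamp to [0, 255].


Multiply each channel by 1.25, round half up, clamp to [0, 255]
R: 113×1.25 = 141.25 → round → 141
G: 225×1.25 = 281.25 → round → 281 → clamp → 255
B: 34×1.25 = 42.5 → round → 43
= RGB(141, 255, 43)


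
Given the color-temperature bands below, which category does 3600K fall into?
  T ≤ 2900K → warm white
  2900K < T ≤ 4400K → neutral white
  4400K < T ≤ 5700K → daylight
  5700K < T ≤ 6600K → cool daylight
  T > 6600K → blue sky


Temperature: 3600K
2900K < 3600K ≤ 4400K → neutral white
Classification: neutral white


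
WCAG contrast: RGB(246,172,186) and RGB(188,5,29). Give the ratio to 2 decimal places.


Linearize each sRGB channel c=v/255: c/12.92 if c ≤ 0.04045 else ((c+0.055)/1.055)^2.4
L = 0.2126×R_lin + 0.7152×G_lin + 0.0722×B_lin
Color 1 (246,172,186):
  R=246: 246/255≈0.9647 > 0.04045 → ((0.9647+0.055)/1.055)^2.4 ≈ 0.92158
  G=172: 172/255≈0.6745 > 0.04045 → ((0.6745+0.055)/1.055)^2.4 ≈ 0.41254
  B=186: 186/255≈0.7294 > 0.04045 → ((0.7294+0.055)/1.055)^2.4 ≈ 0.49102
  L1 = 0.2126×0.92158 + 0.7152×0.41254 + 0.0722×0.49102 ≈ 0.52643
Color 2 (188,5,29):
  R=188: 188/255≈0.7373 > 0.04045 → ((0.7373+0.055)/1.055)^2.4 ≈ 0.50289
  G=5: 5/255≈0.0196 ≤ 0.04045 → 0.0196/12.92 ≈ 0.00152
  B=29: 29/255≈0.1137 > 0.04045 → ((0.1137+0.055)/1.055)^2.4 ≈ 0.01229
  L2 = 0.2126×0.50289 + 0.7152×0.00152 + 0.0722×0.01229 ≈ 0.10889
Lighter = 0.52643, Darker = 0.10889
Ratio = (L_lighter + 0.05) / (L_darker + 0.05)
Ratio = (0.52643 + 0.05) / (0.10889 + 0.05) = 0.57643 / 0.15889 ≈ 3.6279
Ratio ≈ 3.63:1


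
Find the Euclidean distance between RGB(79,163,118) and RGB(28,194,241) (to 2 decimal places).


d = √[(R₁-R₂)² + (G₁-G₂)² + (B₁-B₂)²]
d = √[(79-28)² + (163-194)² + (118-241)²]
d = √[2601 + 961 + 15129]
d = √18691
d ≈ 136.72


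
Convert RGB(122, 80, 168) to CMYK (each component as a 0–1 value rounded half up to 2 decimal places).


R'=122/255≈0.4784, G'=80/255≈0.3137, B'=168/255≈0.6588
K = 1 - max(R',G',B') = 1 - 168/255 = 87/255 = 0.34117… → 0.34
(1-R'-K)/(1-K) simplifies to (max-R)/max with max = 168:
C = (168-122)/168 = 46/168 = 0.27380… → 0.27
M = (168-80)/168 = 88/168 = 0.52380… → 0.52
Y = (168-168)/168 = 0/168 = 0 → 0.00
= CMYK(0.27, 0.52, 0.00, 0.34)


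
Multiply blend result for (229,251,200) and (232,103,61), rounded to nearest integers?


Multiply: C = A×B/255, rounded to nearest integer
R: 229×232/255 = 53128/255 ≈ 208.345 → 208
G: 251×103/255 = 25853/255 ≈ 101.384 → 101
B: 200×61/255 = 12200/255 ≈ 47.843 → 48
= RGB(208, 101, 48)


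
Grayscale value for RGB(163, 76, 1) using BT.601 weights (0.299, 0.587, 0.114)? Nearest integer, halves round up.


Gray = 0.299×R + 0.587×G + 0.114×B
Gray = 0.299×163 + 0.587×76 + 0.114×1
Gray = 48.737 + 44.612 + 0.114
Gray = 93.463 → round half up → 93
Gray = 93


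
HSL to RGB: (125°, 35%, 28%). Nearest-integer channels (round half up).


H=125°, S=0.35, L=0.28
C = (1-|2L-1|)×S = (1-|-0.44|)×0.35 = 0.196
H' = H/60 = 125/60 ≈ 2.0833; X = C×(1-|H' mod 2 - 1|) ≈ 0.0163
m = L - C/2 = 0.28 - 0.098 = 0.182
Sector ⌊H'⌋ = 2 → (R',G',B') = (0.0, 0.196, ≈0.0163)
RGB = ((R'+m)×255, (G'+m)×255, (B'+m)×255) = (46.41, 96.39, 50.575)
Round half up → RGB(46, 96, 51)


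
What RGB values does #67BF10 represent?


67 → 103 (R)
BF → 191 (G)
10 → 16 (B)
= RGB(103, 191, 16)


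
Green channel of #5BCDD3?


Color: #5BCDD3
R = 5B = 91
G = CD = 205
B = D3 = 211
Green = 205


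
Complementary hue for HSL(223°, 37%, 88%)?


Complement = opposite side of color wheel = hue + 180°
H' = (223 + 180) mod 360 = 43°
S and L unchanged.
= HSL(43°, 37%, 88%)


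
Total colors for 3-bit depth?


Colors = 2^bits = 2^3
= 8 colors


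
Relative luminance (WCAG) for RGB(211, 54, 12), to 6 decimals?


Linearize each channel (sRGB transfer function): c = v/255; c_lin = c/12.92 if c ≤ 0.04045, else ((c+0.055)/1.055)^2.4
  R: 211/255 ≈ 0.827451 > 0.04045 → ((0.827451+0.055)/1.055)^2.4 ≈ 0.651406
  G: 54/255 ≈ 0.211765 > 0.04045 → ((0.211765+0.055)/1.055)^2.4 ≈ 0.036889
  B: 12/255 ≈ 0.047059 > 0.04045 → ((0.047059+0.055)/1.055)^2.4 ≈ 0.003677
R_lin = 0.651406, G_lin = 0.036889, B_lin = 0.003677
L = 0.2126×R + 0.7152×G + 0.0722×B
L = 0.2126×0.651406 + 0.7152×0.036889 + 0.0722×0.003677
L ≈ 0.165138


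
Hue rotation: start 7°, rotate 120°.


New hue = (H + rotation) mod 360
New hue = (7 + 120) mod 360
= 127 mod 360
= 127°


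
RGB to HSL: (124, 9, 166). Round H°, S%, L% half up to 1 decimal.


Normalize: R'=124/255≈0.4863, G'=9/255≈0.0353, B'=166/255≈0.6510
Max=166/255, Min=9/255, Δ=Max-Min=157/255
L = (Max+Min)/2 = (166+9)/510 = 175/510 = 0.34313… → L = 34.3%
L ≤ 0.5 → S = Δ/(Max+Min) = 157/(166+9) = 157/175 = 0.89714… → S = 89.7%
(the 1/255 factors cancel in S and H, so raw channel differences can be used)
Max is B' → H = 60 × ((R-G)/Δ + 4) = 60 × ((124-9)/157 + 4)
  115/157 + 4 = 0.7324… + 4 = 4.7324…
  H = 60 × 4.7324… = 283.949…° → H = 283.9°
= HSL(283.9°, 89.7%, 34.3%)


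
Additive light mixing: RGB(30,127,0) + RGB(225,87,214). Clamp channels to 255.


Additive: each channel = min(255, C₁+C₂)
R: 30+225 = 255 → 255
G: 127+87 = 214 → 214
B: 0+214 = 214 → 214
= RGB(255, 214, 214)


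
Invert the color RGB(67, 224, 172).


Invert: (255-R, 255-G, 255-B)
R: 255-67 = 188
G: 255-224 = 31
B: 255-172 = 83
= RGB(188, 31, 83)


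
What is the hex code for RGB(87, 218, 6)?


R = 87 → 57 (hex)
G = 218 → DA (hex)
B = 6 → 06 (hex)
Hex = #57DA06


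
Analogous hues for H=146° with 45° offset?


Base hue: 146°
Left analog: (146 - 45) mod 360 = 101°
Right analog: (146 + 45) mod 360 = 191°
Analogous hues = 101° and 191°


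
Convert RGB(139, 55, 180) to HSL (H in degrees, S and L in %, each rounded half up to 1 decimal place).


Normalize: R'=139/255≈0.5451, G'=55/255≈0.2157, B'=180/255≈0.7059
Max=180/255, Min=55/255, Δ=Max-Min=125/255
L = (Max+Min)/2 = (180+55)/510 = 235/510 = 0.46078… → L = 46.1%
L ≤ 0.5 → S = Δ/(Max+Min) = 125/(180+55) = 125/235 = 0.53191… → S = 53.2%
(the 1/255 factors cancel in S and H, so raw channel differences can be used)
Max is B' → H = 60 × ((R-G)/Δ + 4) = 60 × ((139-55)/125 + 4)
  84/125 + 4 = 0.672 + 4 = 4.672
  H = 60 × 4.672 = 280.32° → H = 280.3°
= HSL(280.3°, 53.2%, 46.1%)


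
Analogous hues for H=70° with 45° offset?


Base hue: 70°
Left analog: (70 - 45) mod 360 = 25°
Right analog: (70 + 45) mod 360 = 115°
Analogous hues = 25° and 115°


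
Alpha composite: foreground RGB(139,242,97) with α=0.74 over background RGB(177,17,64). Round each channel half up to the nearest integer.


C = α×F + (1-α)×B, with 1-α = 0.26
R: 0.74×139 + 0.26×177 = 102.86 + 46.02 = 148.88 → 149
G: 0.74×242 + 0.26×17 = 179.08 + 4.42 = 183.50 → 184
B: 0.74×97 + 0.26×64 = 71.78 + 16.64 = 88.42 → 88
= RGB(149, 184, 88)


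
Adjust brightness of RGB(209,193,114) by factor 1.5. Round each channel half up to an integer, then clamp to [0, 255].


Multiply each channel by 1.5, round half up, clamp to [0, 255]
R: 209×1.5 = 313.5 → round → 314 → clamp → 255
G: 193×1.5 = 289.5 → round → 290 → clamp → 255
B: 114×1.5 = 171
= RGB(255, 255, 171)


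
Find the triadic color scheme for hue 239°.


Triadic: equally spaced at 120° intervals
H1 = 239°
H2 = (239 + 120) mod 360 = 359°
H3 = (239 + 240) mod 360 = 119°
Triadic = 239°, 359°, 119°


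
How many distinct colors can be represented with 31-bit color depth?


Colors = 2^bits = 2^31
= 2,147,483,648 colors


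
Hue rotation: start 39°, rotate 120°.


New hue = (H + rotation) mod 360
New hue = (39 + 120) mod 360
= 159 mod 360
= 159°


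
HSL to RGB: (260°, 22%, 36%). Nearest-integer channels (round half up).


H=260°, S=0.22, L=0.36
C = (1-|2L-1|)×S = (1-|-0.28|)×0.22 = 0.1584
H' = H/60 = 260/60 ≈ 4.3333; X = C×(1-|H' mod 2 - 1|) = 0.0528
m = L - C/2 = 0.36 - 0.0792 = 0.2808
Sector ⌊H'⌋ = 4 → (R',G',B') = (0.0528, 0.0, 0.1584)
RGB = ((R'+m)×255, (G'+m)×255, (B'+m)×255) = (85.068, 71.604, 111.996)
Round half up → RGB(85, 72, 112)


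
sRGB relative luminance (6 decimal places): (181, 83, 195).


Linearize each channel (sRGB transfer function): c = v/255; c_lin = c/12.92 if c ≤ 0.04045, else ((c+0.055)/1.055)^2.4
  R: 181/255 ≈ 0.709804 > 0.04045 → ((0.709804+0.055)/1.055)^2.4 ≈ 0.462077
  G: 83/255 ≈ 0.325490 > 0.04045 → ((0.325490+0.055)/1.055)^2.4 ≈ 0.086500
  B: 195/255 ≈ 0.764706 > 0.04045 → ((0.764706+0.055)/1.055)^2.4 ≈ 0.545724
R_lin = 0.462077, G_lin = 0.086500, B_lin = 0.545724
L = 0.2126×R + 0.7152×G + 0.0722×B
L = 0.2126×0.462077 + 0.7152×0.086500 + 0.0722×0.545724
L ≈ 0.199504


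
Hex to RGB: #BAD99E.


BA → 186 (R)
D9 → 217 (G)
9E → 158 (B)
= RGB(186, 217, 158)
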